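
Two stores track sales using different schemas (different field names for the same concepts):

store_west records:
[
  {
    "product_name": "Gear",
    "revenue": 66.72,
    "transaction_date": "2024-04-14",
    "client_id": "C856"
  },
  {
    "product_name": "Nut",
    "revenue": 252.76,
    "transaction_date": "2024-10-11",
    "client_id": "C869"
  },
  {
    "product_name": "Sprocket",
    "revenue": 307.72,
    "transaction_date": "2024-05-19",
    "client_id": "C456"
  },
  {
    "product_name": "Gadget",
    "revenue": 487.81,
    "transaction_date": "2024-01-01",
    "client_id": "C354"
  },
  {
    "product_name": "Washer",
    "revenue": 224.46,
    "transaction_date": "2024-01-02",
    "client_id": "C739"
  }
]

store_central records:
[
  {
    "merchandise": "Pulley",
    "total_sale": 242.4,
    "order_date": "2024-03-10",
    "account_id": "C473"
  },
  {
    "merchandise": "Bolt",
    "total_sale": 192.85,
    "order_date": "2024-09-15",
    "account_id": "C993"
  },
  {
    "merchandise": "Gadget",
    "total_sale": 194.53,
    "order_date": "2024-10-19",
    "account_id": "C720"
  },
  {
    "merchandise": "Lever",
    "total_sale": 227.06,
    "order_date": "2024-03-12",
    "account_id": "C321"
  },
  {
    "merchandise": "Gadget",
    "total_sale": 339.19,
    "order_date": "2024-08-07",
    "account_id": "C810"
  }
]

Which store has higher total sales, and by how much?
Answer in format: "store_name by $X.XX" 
store_west by $143.44

Schema mapping: "revenue" (store_west) = "total_sale" (store_central) = sale amount

Total for store_west: 1339.47
Total for store_central: 1196.03

Difference: |1339.47 - 1196.03| = 143.44
store_west has higher sales by $143.44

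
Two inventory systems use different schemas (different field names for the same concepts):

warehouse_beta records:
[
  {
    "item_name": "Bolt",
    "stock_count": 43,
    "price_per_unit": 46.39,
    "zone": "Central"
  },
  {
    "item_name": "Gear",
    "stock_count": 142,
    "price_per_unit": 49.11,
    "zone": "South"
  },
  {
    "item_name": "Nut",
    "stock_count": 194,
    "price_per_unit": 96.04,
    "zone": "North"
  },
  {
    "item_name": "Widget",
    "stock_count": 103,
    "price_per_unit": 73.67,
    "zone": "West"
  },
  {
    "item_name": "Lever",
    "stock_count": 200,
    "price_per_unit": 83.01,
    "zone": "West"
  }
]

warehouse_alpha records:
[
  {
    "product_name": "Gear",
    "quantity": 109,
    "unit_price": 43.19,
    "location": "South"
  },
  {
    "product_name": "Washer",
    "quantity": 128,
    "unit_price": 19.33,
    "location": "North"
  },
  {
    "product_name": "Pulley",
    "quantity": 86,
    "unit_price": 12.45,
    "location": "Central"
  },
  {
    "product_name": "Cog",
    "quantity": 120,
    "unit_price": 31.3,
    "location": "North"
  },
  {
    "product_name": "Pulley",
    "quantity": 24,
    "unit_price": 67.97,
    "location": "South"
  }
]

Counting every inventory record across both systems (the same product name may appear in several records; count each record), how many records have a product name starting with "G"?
2

Schema mapping: "item_name" (warehouse_beta) = "product_name" (warehouse_alpha) = product name

Records with product name starting with "G" in warehouse_beta: 1
Records with product name starting with "G" in warehouse_alpha: 1

Total: 1 + 1 = 2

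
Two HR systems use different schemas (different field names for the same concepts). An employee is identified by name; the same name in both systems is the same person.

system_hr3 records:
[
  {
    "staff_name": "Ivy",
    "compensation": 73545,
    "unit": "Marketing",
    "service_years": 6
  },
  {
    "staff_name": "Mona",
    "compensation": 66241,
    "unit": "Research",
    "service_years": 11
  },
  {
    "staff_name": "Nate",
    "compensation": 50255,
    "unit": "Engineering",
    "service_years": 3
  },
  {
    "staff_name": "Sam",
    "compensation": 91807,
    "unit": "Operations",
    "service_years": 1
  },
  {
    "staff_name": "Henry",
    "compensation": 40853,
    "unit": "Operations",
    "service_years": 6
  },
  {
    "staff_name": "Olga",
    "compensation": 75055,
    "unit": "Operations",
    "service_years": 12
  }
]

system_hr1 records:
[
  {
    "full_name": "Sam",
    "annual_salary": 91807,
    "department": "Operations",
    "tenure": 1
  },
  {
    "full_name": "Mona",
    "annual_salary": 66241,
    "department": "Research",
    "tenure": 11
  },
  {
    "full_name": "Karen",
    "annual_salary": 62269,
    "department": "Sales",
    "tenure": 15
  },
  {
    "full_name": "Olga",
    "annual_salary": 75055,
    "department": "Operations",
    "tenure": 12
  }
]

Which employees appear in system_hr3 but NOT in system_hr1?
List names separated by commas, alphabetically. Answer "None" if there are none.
Henry, Ivy, Nate

Schema mapping: "staff_name" (system_hr3) = "full_name" (system_hr1) = employee name

Names in system_hr3: ['Henry', 'Ivy', 'Mona', 'Nate', 'Olga', 'Sam']
Names in system_hr1: ['Karen', 'Mona', 'Olga', 'Sam']

In system_hr3 but not system_hr1: ['Henry', 'Ivy', 'Nate']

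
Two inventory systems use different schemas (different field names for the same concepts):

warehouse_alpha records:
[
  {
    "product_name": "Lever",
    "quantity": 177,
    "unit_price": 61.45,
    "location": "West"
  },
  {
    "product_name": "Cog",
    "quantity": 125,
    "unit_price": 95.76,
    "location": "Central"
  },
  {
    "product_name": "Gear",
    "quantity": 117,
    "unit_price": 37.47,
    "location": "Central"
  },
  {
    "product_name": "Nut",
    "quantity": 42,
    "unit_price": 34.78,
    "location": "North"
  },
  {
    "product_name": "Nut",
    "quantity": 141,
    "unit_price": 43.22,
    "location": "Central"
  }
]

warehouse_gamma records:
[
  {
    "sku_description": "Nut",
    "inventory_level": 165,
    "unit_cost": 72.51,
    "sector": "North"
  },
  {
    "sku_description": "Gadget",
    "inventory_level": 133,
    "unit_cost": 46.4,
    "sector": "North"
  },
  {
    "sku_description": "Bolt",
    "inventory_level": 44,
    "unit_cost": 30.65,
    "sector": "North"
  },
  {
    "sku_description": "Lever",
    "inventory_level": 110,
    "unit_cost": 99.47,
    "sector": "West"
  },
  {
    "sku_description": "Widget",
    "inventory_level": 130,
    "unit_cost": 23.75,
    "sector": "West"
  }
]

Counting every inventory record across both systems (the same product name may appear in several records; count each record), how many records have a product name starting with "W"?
1

Schema mapping: "product_name" (warehouse_alpha) = "sku_description" (warehouse_gamma) = product name

Records with product name starting with "W" in warehouse_alpha: 0
Records with product name starting with "W" in warehouse_gamma: 1

Total: 0 + 1 = 1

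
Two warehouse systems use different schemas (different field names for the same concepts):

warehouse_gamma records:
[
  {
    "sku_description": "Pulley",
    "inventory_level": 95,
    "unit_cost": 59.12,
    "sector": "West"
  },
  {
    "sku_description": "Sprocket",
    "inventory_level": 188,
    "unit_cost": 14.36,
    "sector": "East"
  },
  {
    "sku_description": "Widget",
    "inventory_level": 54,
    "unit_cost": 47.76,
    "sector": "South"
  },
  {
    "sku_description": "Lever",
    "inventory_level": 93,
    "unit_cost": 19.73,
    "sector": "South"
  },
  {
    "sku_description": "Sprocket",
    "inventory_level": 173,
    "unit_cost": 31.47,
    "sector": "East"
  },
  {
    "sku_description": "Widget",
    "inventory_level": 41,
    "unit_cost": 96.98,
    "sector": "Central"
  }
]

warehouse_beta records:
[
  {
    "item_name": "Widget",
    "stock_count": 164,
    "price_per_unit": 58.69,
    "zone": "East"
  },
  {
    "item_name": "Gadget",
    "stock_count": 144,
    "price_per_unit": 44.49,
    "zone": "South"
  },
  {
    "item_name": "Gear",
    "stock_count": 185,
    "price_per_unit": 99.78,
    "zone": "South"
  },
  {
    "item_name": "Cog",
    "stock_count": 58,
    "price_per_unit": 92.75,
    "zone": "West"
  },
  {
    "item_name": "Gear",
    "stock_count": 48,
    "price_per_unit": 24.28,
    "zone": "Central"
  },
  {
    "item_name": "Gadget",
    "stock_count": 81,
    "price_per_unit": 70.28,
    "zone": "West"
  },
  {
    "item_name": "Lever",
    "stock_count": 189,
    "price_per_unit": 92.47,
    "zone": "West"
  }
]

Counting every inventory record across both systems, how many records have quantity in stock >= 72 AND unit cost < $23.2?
2

Schema mappings:
- "inventory_level" (warehouse_gamma) = "stock_count" (warehouse_beta) = quantity
- "unit_cost" (warehouse_gamma) = "price_per_unit" (warehouse_beta) = unit cost

Records meeting both conditions in warehouse_gamma: 2
Records meeting both conditions in warehouse_beta: 0

Total: 2 + 0 = 2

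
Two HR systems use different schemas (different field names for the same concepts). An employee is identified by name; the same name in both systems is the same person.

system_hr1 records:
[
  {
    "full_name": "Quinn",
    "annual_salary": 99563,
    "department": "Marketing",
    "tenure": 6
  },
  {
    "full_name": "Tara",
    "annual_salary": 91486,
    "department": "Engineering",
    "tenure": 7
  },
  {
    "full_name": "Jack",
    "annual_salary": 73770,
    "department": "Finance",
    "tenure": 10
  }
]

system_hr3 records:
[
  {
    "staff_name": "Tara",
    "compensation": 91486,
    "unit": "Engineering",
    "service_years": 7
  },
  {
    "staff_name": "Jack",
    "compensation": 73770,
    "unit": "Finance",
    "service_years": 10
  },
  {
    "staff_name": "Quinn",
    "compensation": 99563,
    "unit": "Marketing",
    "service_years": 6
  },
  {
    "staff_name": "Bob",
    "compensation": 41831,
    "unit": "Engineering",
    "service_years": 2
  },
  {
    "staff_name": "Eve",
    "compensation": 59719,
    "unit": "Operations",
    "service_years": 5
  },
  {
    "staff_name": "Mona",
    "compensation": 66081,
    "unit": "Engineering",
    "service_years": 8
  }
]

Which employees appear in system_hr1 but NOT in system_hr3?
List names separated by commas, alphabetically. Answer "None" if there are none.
None

Schema mapping: "full_name" (system_hr1) = "staff_name" (system_hr3) = employee name

Names in system_hr1: ['Jack', 'Quinn', 'Tara']
Names in system_hr3: ['Bob', 'Eve', 'Jack', 'Mona', 'Quinn', 'Tara']

In system_hr1 but not system_hr3: None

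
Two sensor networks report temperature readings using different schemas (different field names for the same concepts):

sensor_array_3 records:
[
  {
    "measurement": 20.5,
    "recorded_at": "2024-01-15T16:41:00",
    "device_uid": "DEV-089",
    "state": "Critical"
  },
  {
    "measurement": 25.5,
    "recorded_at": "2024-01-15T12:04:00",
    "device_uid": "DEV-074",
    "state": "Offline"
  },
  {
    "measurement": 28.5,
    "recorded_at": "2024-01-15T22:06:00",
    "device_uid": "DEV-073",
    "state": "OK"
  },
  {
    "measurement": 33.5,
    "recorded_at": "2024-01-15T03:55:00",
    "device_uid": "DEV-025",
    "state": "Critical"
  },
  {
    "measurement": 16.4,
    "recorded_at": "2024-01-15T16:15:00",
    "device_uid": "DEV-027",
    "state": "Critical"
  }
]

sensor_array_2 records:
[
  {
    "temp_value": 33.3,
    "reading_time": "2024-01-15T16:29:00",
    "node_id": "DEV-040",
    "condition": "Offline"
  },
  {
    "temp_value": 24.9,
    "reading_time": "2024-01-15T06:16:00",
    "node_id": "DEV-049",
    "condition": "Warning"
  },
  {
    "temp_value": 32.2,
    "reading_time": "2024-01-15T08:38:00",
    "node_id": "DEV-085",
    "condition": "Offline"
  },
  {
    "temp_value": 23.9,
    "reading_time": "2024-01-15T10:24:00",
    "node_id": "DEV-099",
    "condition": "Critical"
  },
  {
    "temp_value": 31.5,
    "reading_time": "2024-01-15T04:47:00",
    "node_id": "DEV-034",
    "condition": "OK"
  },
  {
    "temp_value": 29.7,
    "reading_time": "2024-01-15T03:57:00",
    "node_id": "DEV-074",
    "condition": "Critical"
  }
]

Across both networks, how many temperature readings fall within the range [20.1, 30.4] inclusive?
6

Schema mapping: "measurement" (sensor_array_3) = "temp_value" (sensor_array_2) = temperature

Readings in [20.1, 30.4] from sensor_array_3: 3
Readings in [20.1, 30.4] from sensor_array_2: 3

Total count: 3 + 3 = 6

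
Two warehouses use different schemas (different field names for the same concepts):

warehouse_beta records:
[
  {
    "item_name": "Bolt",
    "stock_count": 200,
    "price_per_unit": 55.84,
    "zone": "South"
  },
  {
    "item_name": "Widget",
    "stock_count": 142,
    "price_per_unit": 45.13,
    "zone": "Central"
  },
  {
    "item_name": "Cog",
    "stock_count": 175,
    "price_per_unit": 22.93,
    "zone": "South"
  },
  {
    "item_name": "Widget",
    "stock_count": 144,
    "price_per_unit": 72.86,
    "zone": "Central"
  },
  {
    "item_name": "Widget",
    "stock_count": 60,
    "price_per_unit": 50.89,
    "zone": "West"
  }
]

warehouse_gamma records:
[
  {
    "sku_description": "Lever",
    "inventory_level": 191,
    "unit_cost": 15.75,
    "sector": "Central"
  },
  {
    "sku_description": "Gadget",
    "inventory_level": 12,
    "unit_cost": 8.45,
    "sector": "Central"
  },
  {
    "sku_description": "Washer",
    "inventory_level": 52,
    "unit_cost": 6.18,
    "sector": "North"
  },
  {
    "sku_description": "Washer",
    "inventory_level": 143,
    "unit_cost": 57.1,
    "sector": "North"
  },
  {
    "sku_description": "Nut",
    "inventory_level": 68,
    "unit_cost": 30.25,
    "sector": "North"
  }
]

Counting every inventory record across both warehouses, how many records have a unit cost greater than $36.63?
5

Schema mapping: "price_per_unit" (warehouse_beta) = "unit_cost" (warehouse_gamma) = unit cost

Records > $36.63 in warehouse_beta: 4
Records > $36.63 in warehouse_gamma: 1

Total count: 4 + 1 = 5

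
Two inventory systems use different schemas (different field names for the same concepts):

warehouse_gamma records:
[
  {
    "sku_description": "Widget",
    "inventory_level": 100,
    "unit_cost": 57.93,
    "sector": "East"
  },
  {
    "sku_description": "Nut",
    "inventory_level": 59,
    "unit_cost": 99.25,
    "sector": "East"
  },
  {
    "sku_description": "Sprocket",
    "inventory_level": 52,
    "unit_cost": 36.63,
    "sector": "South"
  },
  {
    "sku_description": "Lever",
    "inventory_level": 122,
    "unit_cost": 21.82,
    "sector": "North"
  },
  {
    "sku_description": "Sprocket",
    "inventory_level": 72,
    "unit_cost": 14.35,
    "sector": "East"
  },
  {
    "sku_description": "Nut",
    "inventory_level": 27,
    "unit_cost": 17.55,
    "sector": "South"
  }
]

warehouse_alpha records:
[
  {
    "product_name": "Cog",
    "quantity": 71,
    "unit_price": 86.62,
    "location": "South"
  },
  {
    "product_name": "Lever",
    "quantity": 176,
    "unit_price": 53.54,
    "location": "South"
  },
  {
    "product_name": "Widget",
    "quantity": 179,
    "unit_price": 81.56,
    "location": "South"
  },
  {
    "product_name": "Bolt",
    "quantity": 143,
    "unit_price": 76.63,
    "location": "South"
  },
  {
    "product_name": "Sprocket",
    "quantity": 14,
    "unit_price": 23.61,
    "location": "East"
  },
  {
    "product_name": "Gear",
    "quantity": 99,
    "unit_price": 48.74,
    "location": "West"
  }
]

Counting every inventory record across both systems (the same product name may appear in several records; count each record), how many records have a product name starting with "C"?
1

Schema mapping: "sku_description" (warehouse_gamma) = "product_name" (warehouse_alpha) = product name

Records with product name starting with "C" in warehouse_gamma: 0
Records with product name starting with "C" in warehouse_alpha: 1

Total: 0 + 1 = 1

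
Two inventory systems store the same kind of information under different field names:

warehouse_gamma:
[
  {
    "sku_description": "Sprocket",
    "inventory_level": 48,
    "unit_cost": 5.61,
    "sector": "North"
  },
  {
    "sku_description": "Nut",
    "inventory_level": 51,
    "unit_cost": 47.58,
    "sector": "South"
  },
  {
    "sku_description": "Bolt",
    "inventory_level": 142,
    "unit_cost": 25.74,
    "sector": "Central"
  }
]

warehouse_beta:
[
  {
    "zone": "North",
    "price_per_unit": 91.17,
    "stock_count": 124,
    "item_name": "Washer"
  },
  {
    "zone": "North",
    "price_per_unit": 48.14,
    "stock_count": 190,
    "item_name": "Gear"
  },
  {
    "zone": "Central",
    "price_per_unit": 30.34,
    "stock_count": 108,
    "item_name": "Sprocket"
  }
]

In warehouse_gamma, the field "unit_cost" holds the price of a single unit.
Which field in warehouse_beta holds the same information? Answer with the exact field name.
price_per_unit

In warehouse_gamma, "unit_cost" holds the price of a single unit.
The fields in warehouse_beta are: "zone", "price_per_unit", "stock_count", "item_name".
"price_per_unit" is the match: the name refers to the same concept and its values are decimal currency amounts (e.g. 91.17, 48.14).
The other fields ("zone", "stock_count", "item_name") hold different kinds of data.

So "unit_cost" in warehouse_gamma corresponds to "price_per_unit" in warehouse_beta.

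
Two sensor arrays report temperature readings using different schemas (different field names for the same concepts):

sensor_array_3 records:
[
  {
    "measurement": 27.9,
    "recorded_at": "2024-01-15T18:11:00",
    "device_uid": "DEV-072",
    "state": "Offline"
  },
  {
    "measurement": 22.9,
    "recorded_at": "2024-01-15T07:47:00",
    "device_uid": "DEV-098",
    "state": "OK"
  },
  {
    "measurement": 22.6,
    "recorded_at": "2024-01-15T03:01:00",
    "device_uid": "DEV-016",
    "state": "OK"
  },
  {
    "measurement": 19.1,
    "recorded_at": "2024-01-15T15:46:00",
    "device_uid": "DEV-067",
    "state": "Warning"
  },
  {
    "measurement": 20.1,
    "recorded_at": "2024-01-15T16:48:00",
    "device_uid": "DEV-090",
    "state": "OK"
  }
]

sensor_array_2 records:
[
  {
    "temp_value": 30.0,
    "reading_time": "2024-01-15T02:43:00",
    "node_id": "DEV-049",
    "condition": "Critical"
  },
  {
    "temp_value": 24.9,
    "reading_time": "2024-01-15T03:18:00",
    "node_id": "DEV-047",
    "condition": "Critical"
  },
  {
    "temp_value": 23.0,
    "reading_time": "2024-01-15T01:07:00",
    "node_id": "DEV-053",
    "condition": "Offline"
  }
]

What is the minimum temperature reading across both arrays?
19.1

Schema mapping: "measurement" (sensor_array_3) = "temp_value" (sensor_array_2) = temperature reading

Minimum in sensor_array_3: 19.1
Minimum in sensor_array_2: 23.0

Overall minimum: min(19.1, 23.0) = 19.1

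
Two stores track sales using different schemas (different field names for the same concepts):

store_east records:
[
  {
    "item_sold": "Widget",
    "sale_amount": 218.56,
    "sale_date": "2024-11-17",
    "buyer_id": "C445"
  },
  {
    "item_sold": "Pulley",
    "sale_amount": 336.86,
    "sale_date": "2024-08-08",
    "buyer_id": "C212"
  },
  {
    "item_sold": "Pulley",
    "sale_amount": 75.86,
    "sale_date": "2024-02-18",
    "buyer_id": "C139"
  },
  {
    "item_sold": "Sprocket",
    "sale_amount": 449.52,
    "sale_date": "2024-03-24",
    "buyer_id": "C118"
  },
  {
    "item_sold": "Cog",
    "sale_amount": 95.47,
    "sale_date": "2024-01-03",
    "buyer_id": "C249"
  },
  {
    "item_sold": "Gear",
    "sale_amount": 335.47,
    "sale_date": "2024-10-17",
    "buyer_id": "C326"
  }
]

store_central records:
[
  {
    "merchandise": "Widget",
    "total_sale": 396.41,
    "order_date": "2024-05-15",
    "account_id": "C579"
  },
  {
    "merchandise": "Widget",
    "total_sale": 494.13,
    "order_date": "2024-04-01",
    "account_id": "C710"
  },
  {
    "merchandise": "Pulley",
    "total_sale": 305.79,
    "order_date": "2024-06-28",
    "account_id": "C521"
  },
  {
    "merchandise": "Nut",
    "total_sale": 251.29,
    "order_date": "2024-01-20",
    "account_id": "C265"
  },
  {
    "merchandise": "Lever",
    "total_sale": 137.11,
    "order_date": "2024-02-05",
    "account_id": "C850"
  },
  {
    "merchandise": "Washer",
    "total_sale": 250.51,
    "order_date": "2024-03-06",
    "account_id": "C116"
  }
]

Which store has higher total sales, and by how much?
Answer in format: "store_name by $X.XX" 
store_central by $323.50

Schema mapping: "sale_amount" (store_east) = "total_sale" (store_central) = sale amount

Total for store_east: 1511.74
Total for store_central: 1835.24

Difference: |1511.74 - 1835.24| = 323.50
store_central has higher sales by $323.50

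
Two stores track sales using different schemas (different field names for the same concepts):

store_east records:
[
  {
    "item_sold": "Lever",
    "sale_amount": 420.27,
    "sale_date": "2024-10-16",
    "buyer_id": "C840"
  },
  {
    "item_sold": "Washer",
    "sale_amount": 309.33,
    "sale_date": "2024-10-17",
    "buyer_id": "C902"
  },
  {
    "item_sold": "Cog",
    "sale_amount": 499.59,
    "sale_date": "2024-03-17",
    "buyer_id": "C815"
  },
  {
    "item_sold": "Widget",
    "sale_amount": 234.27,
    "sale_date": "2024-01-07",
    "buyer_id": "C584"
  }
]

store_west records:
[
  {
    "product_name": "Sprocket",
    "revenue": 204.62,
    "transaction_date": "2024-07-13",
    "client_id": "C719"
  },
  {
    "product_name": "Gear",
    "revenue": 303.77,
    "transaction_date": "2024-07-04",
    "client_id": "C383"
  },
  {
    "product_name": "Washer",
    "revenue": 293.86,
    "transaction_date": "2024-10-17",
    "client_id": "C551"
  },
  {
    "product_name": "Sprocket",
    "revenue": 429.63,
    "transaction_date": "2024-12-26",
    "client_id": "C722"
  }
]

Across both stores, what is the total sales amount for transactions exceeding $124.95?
2695.34

Schema mapping: "sale_amount" (store_east) = "revenue" (store_west) = sale amount

Sum of sales > $124.95 in store_east: 1463.46
Sum of sales > $124.95 in store_west: 1231.88

Total: 1463.46 + 1231.88 = 2695.34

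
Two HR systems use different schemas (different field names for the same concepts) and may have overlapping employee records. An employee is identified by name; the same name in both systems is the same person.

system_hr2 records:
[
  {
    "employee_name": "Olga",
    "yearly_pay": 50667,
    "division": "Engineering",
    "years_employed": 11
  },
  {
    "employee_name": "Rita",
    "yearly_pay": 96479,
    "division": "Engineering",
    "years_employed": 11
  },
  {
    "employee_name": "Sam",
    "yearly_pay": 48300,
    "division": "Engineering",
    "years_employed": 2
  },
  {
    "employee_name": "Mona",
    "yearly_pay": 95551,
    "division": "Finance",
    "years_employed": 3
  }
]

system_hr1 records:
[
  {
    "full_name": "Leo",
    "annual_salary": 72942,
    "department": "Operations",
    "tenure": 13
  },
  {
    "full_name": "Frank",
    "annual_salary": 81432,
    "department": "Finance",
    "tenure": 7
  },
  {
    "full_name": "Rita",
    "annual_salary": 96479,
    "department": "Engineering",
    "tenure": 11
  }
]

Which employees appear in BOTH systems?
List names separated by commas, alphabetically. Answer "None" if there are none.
Rita

Schema mapping: "employee_name" (system_hr2) = "full_name" (system_hr1) = employee name

Names in system_hr2: ['Mona', 'Olga', 'Rita', 'Sam']
Names in system_hr1: ['Frank', 'Leo', 'Rita']

Intersection: ['Rita']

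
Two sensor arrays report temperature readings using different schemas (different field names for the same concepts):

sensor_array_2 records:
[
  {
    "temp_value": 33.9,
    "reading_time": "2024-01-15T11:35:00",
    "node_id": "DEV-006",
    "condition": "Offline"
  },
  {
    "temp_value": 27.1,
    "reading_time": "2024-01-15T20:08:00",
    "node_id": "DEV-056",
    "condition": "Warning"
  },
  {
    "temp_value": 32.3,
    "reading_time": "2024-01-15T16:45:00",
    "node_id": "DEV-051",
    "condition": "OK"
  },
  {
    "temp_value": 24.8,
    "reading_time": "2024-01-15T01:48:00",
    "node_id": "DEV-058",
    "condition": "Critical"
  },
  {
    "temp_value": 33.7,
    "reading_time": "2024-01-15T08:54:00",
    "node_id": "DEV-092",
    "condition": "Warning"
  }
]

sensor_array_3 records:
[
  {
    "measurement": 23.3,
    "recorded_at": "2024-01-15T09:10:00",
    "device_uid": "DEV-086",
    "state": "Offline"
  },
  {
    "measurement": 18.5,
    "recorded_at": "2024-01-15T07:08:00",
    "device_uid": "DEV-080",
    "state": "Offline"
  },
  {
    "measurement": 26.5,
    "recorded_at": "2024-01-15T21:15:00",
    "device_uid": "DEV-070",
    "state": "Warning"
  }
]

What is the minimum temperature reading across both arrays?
18.5

Schema mapping: "temp_value" (sensor_array_2) = "measurement" (sensor_array_3) = temperature reading

Minimum in sensor_array_2: 24.8
Minimum in sensor_array_3: 18.5

Overall minimum: min(24.8, 18.5) = 18.5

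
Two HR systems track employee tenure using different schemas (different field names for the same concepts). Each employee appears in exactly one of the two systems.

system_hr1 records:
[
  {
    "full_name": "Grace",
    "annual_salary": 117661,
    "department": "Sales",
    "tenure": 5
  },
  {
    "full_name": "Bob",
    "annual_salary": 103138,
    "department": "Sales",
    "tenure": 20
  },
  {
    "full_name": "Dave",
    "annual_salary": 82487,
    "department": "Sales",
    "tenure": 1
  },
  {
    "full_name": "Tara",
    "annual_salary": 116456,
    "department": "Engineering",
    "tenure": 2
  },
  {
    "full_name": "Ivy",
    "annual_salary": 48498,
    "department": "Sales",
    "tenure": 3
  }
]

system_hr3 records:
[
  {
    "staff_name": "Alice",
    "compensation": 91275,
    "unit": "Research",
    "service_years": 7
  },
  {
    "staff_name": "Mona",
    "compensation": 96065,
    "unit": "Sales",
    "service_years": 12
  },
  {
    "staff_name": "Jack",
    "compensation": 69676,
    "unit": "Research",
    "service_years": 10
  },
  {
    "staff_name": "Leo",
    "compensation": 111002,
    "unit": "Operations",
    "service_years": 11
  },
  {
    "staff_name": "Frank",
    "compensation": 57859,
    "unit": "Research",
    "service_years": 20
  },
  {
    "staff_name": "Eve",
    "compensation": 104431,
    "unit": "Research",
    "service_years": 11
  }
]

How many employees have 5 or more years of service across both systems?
8

Reconcile schemas: "tenure" (system_hr1) = "service_years" (system_hr3) = years of service

From system_hr1: 2 employees with >= 5 years
From system_hr3: 6 employees with >= 5 years

Total: 2 + 6 = 8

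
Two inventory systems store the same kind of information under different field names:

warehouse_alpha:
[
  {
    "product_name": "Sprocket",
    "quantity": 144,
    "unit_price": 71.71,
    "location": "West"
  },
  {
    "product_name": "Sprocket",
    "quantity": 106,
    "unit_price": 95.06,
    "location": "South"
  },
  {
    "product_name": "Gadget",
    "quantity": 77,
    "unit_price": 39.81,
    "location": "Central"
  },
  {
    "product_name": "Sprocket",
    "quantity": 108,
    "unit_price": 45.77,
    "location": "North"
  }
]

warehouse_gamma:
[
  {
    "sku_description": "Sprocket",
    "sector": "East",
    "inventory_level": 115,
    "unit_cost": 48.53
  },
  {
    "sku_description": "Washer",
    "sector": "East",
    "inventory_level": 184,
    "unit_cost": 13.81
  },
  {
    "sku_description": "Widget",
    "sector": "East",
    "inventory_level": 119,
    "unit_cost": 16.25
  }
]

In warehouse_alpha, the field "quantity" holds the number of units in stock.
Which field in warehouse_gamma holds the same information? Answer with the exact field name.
inventory_level

In warehouse_alpha, "quantity" holds the number of units in stock.
The fields in warehouse_gamma are: "sku_description", "sector", "inventory_level", "unit_cost".
"inventory_level" is the match: the name refers to the same concept and its values are whole-number counts (e.g. 115, 184).
The other fields ("sku_description", "sector", "unit_cost") hold different kinds of data.

So "quantity" in warehouse_alpha corresponds to "inventory_level" in warehouse_gamma.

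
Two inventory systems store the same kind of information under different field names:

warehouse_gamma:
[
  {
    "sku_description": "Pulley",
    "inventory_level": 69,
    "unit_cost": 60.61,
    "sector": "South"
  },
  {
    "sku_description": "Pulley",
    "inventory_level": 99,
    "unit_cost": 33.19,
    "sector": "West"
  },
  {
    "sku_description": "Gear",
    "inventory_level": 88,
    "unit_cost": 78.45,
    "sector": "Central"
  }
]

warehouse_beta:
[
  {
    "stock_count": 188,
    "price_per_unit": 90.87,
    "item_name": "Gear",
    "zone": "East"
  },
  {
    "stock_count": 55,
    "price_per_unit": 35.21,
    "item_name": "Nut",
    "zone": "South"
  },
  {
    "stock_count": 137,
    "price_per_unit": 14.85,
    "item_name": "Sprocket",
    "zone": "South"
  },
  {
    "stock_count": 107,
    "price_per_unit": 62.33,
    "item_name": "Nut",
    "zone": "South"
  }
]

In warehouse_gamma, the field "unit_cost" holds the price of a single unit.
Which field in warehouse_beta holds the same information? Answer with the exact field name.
price_per_unit

In warehouse_gamma, "unit_cost" holds the price of a single unit.
The fields in warehouse_beta are: "stock_count", "price_per_unit", "item_name", "zone".
"price_per_unit" is the match: the name refers to the same concept and its values are decimal currency amounts (e.g. 90.87, 35.21).
The other fields ("stock_count", "item_name", "zone") hold different kinds of data.

So "unit_cost" in warehouse_gamma corresponds to "price_per_unit" in warehouse_beta.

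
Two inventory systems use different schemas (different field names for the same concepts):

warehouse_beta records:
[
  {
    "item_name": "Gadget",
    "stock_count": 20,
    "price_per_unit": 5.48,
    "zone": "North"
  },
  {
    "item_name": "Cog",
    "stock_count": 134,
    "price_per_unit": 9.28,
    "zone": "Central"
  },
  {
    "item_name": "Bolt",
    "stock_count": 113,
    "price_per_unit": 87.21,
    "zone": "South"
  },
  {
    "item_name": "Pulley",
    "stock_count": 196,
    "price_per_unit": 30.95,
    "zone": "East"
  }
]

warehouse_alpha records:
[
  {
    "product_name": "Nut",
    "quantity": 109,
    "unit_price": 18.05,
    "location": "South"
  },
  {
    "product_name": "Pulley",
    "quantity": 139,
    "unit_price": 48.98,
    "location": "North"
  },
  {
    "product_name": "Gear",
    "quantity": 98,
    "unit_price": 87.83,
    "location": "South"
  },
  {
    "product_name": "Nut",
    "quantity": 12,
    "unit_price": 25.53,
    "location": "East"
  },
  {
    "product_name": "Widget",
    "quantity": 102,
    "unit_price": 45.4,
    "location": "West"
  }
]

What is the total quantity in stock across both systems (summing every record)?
923

To reconcile these schemas, identify the field holding the quantity in stock in each system:
1. In warehouse_beta it is "stock_count"
2. In warehouse_alpha it is "quantity"

From warehouse_beta: 20 + 134 + 113 + 196 = 463
From warehouse_alpha: 109 + 139 + 98 + 12 + 102 = 460

Total: 463 + 460 = 923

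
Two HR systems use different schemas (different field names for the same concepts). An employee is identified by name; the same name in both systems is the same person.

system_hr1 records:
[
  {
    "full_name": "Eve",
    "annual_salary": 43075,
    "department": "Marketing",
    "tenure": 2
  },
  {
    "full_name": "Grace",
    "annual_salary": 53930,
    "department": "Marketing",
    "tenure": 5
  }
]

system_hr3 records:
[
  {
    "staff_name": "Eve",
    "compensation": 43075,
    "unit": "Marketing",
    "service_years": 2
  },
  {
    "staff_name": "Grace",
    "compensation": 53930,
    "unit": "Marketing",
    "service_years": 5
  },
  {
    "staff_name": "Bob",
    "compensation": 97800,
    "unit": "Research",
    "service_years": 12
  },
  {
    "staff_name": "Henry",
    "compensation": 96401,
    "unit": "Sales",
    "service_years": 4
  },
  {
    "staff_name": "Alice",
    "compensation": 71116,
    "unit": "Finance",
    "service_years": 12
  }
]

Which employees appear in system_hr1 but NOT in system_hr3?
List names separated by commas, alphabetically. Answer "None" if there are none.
None

Schema mapping: "full_name" (system_hr1) = "staff_name" (system_hr3) = employee name

Names in system_hr1: ['Eve', 'Grace']
Names in system_hr3: ['Alice', 'Bob', 'Eve', 'Grace', 'Henry']

In system_hr1 but not system_hr3: None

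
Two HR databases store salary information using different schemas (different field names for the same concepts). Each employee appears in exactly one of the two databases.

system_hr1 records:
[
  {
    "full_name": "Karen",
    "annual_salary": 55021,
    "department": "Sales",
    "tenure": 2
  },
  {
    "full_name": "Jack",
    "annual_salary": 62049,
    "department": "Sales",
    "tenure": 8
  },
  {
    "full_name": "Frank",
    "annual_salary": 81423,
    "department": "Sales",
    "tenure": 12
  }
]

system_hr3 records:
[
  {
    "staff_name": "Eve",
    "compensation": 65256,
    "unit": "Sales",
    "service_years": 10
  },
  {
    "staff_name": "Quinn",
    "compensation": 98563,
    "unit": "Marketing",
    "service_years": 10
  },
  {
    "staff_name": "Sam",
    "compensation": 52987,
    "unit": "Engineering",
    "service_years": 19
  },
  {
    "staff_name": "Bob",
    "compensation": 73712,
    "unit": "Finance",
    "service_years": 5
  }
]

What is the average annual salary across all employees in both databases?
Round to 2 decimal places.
69858.71

Schema mapping: "annual_salary" (system_hr1) = "compensation" (system_hr3) = annual salary

All salaries: [55021, 62049, 81423, 65256, 98563, 52987, 73712]
Sum: 489011
Count: 7
Average: 489011 / 7 = 69858.71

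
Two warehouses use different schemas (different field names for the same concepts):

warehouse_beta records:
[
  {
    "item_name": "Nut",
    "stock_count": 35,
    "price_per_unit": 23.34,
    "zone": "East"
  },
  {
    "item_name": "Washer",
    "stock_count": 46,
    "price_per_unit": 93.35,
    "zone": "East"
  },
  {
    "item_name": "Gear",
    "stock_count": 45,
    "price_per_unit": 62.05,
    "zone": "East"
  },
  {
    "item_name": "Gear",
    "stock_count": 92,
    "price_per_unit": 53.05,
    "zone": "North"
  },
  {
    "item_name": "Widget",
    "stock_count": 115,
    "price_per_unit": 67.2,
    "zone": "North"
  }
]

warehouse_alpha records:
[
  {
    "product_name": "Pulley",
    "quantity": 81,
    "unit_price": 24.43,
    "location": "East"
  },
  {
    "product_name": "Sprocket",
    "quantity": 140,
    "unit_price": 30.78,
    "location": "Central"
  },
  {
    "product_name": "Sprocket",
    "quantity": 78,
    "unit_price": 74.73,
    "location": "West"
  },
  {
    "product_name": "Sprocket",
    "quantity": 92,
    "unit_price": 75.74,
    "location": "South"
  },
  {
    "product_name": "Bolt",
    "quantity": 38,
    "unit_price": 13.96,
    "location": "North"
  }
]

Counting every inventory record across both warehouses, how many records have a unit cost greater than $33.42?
6

Schema mapping: "price_per_unit" (warehouse_beta) = "unit_price" (warehouse_alpha) = unit cost

Records > $33.42 in warehouse_beta: 4
Records > $33.42 in warehouse_alpha: 2

Total count: 4 + 2 = 6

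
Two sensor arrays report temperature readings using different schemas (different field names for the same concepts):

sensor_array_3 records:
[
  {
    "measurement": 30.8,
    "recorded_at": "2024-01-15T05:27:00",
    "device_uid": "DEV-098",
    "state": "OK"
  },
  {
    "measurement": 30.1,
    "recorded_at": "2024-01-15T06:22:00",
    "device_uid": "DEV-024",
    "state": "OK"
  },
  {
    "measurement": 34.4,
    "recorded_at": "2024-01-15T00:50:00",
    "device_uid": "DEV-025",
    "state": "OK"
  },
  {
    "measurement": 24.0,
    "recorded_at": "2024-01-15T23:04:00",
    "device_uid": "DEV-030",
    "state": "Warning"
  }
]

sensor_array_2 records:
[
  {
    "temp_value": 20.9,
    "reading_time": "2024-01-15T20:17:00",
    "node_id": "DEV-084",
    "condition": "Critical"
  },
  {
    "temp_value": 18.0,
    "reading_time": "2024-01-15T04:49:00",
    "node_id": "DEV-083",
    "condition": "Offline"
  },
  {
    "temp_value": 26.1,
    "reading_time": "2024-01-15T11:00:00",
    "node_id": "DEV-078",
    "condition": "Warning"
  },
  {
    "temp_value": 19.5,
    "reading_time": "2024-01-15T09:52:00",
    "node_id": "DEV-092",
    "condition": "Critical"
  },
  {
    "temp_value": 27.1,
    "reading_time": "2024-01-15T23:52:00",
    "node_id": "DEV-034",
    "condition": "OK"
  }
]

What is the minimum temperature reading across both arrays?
18.0

Schema mapping: "measurement" (sensor_array_3) = "temp_value" (sensor_array_2) = temperature reading

Minimum in sensor_array_3: 24.0
Minimum in sensor_array_2: 18.0

Overall minimum: min(24.0, 18.0) = 18.0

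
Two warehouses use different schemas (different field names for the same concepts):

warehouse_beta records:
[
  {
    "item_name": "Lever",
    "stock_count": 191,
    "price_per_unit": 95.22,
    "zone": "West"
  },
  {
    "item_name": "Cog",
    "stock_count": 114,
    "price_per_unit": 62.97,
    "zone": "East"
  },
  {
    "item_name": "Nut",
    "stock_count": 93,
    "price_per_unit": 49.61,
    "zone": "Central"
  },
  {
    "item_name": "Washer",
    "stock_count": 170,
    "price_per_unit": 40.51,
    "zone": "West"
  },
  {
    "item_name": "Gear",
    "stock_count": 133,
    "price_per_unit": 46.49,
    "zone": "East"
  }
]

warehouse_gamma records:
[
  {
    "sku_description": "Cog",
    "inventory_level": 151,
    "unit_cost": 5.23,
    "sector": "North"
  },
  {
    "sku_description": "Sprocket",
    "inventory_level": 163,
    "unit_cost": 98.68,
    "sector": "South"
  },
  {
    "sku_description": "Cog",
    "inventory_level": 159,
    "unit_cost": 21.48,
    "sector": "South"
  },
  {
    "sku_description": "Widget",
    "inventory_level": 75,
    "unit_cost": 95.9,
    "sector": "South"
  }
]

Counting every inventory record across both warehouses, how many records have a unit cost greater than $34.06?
7

Schema mapping: "price_per_unit" (warehouse_beta) = "unit_cost" (warehouse_gamma) = unit cost

Records > $34.06 in warehouse_beta: 5
Records > $34.06 in warehouse_gamma: 2

Total count: 5 + 2 = 7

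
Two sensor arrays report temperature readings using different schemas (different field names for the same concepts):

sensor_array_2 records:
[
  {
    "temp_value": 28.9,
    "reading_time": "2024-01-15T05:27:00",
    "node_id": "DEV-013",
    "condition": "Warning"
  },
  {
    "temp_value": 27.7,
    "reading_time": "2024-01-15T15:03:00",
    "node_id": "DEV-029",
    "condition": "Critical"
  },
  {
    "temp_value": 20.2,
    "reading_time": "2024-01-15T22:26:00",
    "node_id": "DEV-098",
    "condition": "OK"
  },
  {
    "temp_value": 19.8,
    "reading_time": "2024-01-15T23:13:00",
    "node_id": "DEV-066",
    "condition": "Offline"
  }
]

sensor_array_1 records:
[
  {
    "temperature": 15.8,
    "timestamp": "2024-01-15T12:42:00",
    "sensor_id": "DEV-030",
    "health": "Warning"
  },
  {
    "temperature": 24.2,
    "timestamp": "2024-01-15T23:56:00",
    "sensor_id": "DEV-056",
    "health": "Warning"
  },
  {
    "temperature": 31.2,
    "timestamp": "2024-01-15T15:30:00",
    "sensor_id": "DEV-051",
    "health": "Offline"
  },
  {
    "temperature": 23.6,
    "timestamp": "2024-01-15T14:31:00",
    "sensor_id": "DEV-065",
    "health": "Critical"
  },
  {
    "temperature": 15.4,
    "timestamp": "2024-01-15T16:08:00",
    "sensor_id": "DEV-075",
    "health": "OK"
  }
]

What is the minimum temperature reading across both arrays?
15.4

Schema mapping: "temp_value" (sensor_array_2) = "temperature" (sensor_array_1) = temperature reading

Minimum in sensor_array_2: 19.8
Minimum in sensor_array_1: 15.4

Overall minimum: min(19.8, 15.4) = 15.4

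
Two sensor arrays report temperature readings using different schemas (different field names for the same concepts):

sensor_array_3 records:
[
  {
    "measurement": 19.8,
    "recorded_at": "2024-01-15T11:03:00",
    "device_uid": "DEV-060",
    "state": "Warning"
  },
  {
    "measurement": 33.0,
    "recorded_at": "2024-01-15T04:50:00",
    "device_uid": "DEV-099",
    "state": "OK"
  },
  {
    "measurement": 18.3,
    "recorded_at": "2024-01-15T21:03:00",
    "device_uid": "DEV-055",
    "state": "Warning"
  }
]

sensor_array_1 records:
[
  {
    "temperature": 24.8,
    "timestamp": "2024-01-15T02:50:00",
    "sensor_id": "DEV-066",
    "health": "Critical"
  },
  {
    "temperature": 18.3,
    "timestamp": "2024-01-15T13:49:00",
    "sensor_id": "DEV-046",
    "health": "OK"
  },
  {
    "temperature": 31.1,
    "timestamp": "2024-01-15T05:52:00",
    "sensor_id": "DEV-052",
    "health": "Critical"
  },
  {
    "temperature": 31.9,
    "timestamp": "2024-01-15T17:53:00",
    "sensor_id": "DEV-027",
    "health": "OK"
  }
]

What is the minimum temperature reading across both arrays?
18.3

Schema mapping: "measurement" (sensor_array_3) = "temperature" (sensor_array_1) = temperature reading

Minimum in sensor_array_3: 18.3
Minimum in sensor_array_1: 18.3

Overall minimum: min(18.3, 18.3) = 18.3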